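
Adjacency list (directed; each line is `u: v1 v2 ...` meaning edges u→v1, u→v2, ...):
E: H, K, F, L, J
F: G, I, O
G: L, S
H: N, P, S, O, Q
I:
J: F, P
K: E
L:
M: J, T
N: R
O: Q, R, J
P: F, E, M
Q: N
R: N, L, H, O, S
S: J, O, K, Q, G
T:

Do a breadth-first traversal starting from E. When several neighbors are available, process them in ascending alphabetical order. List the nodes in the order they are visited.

E, F, H, J, K, L, G, I, O, N, P, Q, S, R, M, T

Visit E; enqueue F, H, J, K, L → queue [F, H, J, K, L]
Visit F; enqueue G, I, O → queue [H, J, K, L, G, I, O]
Visit H; enqueue N, P, Q, S → queue [J, K, L, G, I, O, N, P, Q, S]
Visit J → queue [K, L, G, I, O, N, P, Q, S]
Visit K → queue [L, G, I, O, N, P, Q, S]
Visit L → queue [G, I, O, N, P, Q, S]
Visit G → queue [I, O, N, P, Q, S]
Visit I → queue [O, N, P, Q, S]
Visit O; enqueue R → queue [N, P, Q, S, R]
Visit N → queue [P, Q, S, R]
Visit P; enqueue M → queue [Q, S, R, M]
Visit Q → queue [S, R, M]
Visit S → queue [R, M]
Visit R → queue [M]
Visit M; enqueue T → queue [T]
Visit T → queue []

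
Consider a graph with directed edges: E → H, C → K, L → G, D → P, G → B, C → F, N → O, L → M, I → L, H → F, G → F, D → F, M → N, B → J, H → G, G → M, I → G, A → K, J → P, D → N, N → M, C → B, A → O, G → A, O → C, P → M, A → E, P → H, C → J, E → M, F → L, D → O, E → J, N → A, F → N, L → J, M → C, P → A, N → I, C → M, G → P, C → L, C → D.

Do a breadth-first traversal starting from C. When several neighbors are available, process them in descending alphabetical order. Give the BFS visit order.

C, M, L, K, J, F, D, B, N, G, P, O, I, A, H, E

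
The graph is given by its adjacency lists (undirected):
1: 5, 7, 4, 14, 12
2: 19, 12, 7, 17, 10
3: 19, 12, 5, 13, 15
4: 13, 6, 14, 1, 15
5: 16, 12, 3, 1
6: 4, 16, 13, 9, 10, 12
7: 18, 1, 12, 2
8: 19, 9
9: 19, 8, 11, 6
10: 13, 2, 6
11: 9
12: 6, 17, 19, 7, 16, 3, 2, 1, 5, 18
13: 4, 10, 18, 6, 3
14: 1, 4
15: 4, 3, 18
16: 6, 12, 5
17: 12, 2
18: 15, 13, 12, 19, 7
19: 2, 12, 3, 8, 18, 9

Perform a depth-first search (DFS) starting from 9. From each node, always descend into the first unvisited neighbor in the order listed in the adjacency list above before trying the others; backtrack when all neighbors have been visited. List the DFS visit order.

9, 19, 2, 12, 6, 4, 13, 10, 18, 15, 3, 5, 16, 1, 7, 14, 17, 8, 11

Visit 9
9 → 19
19 → 2
2 → 12
12 → 6
6 → 4
4 → 13
13 → 10
13 → 18
18 → 15
15 → 3
3 → 5
5 → 16
5 → 1
1 → 7
1 → 14
12 → 17
19 → 8
9 → 11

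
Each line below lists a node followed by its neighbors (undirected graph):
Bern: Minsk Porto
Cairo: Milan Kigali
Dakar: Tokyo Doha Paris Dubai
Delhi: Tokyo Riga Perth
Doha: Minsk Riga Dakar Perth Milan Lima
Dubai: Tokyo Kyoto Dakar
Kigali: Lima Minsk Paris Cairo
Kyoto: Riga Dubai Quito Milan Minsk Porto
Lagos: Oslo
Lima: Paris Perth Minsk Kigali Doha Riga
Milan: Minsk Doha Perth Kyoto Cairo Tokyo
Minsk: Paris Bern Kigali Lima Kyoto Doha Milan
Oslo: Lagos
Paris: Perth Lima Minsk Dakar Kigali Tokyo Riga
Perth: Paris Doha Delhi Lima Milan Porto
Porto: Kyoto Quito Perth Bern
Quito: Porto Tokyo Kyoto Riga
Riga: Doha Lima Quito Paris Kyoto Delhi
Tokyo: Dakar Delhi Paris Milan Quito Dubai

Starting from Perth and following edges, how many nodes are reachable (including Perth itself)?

BFS from Perth visits: Perth, Delhi, Doha, Lima, Milan, Paris, Porto, Riga, Tokyo, Dakar, Minsk, Kigali, Cairo, Kyoto, Bern, Quito, Dubai
Reachable nodes: 17 of 19 total.

17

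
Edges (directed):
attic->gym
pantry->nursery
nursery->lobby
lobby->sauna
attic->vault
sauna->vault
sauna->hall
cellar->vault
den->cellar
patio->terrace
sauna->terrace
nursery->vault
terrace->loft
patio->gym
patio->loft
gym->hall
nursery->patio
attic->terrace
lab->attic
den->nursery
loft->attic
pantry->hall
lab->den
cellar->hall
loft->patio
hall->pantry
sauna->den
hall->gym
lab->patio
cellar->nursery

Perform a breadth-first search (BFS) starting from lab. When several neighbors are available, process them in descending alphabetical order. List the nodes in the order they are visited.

lab, patio, den, attic, terrace, loft, gym, nursery, cellar, vault, hall, lobby, pantry, sauna

Visit lab; enqueue patio, den, attic → queue [patio, den, attic]
Visit patio; enqueue terrace, loft, gym → queue [den, attic, terrace, loft, gym]
Visit den; enqueue nursery, cellar → queue [attic, terrace, loft, gym, nursery, cellar]
Visit attic; enqueue vault → queue [terrace, loft, gym, nursery, cellar, vault]
Visit terrace → queue [loft, gym, nursery, cellar, vault]
Visit loft → queue [gym, nursery, cellar, vault]
Visit gym; enqueue hall → queue [nursery, cellar, vault, hall]
Visit nursery; enqueue lobby → queue [cellar, vault, hall, lobby]
Visit cellar → queue [vault, hall, lobby]
Visit vault → queue [hall, lobby]
Visit hall; enqueue pantry → queue [lobby, pantry]
Visit lobby; enqueue sauna → queue [pantry, sauna]
Visit pantry → queue [sauna]
Visit sauna → queue []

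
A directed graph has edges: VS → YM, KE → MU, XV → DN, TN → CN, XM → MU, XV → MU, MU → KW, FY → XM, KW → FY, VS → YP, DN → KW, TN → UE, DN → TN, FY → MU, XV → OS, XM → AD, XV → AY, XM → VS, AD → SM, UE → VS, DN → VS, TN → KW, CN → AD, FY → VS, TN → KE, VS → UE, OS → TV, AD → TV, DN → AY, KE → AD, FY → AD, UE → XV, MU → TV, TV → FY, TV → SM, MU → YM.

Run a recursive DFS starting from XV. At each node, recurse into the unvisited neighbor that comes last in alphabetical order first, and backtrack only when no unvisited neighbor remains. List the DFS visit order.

XV OS TV SM FY XM VS YP YM UE MU KW AD DN TN KE CN AY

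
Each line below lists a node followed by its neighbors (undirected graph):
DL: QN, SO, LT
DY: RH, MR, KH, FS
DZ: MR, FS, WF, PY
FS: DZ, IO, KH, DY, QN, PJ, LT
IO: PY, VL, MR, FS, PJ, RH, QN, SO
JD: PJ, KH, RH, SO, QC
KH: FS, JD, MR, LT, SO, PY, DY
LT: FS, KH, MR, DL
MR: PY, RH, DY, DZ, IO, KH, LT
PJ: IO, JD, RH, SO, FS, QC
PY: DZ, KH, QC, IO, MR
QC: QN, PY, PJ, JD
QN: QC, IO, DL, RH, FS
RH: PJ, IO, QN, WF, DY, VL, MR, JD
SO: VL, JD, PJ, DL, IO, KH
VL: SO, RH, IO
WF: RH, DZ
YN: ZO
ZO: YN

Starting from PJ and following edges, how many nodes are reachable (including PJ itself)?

BFS from PJ visits: PJ, IO, JD, RH, SO, FS, QC, PY, VL, MR, QN, KH, WF, DY, DL, DZ, LT
Reachable nodes: 17 of 19 total.

17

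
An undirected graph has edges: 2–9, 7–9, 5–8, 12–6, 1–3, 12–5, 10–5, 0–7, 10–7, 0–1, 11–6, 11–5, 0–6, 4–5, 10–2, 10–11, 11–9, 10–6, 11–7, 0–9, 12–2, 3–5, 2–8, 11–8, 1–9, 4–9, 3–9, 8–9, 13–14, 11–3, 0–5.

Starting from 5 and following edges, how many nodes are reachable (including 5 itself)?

13

BFS from 5 visits: 5, 12, 11, 10, 8, 4, 3, 0, 6, 2, 9, 7, 1
Reachable nodes: 13 of 15 total.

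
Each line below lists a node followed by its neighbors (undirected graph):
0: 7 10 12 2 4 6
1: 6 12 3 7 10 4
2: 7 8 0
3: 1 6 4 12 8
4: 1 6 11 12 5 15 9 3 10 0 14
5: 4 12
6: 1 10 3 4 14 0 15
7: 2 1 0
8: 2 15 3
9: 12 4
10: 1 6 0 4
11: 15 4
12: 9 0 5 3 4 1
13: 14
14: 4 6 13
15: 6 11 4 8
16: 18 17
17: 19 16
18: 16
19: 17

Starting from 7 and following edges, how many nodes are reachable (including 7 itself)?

BFS from 7 visits: 7, 2, 1, 0, 8, 6, 12, 3, 10, 4, 15, 14, 9, 5, 11, 13
Reachable nodes: 16 of 20 total.

16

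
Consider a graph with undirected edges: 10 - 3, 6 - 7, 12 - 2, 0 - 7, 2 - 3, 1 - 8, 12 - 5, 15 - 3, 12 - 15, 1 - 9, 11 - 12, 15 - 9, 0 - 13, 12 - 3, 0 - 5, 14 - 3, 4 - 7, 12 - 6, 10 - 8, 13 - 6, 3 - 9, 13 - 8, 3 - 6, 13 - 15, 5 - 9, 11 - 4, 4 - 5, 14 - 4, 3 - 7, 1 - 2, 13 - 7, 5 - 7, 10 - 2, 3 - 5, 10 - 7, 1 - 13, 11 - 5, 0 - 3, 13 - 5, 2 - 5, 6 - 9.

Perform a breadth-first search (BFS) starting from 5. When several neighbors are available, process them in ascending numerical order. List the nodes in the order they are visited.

5 -> 0 -> 2 -> 3 -> 4 -> 7 -> 9 -> 11 -> 12 -> 13 -> 1 -> 10 -> 6 -> 14 -> 15 -> 8

Visit 5; enqueue 0, 2, 3, 4, 7, 9, 11, 12, 13 → queue [0, 2, 3, 4, 7, 9, 11, 12, 13]
Visit 0 → queue [2, 3, 4, 7, 9, 11, 12, 13]
Visit 2; enqueue 1, 10 → queue [3, 4, 7, 9, 11, 12, 13, 1, 10]
Visit 3; enqueue 6, 14, 15 → queue [4, 7, 9, 11, 12, 13, 1, 10, 6, 14, 15]
Visit 4 → queue [7, 9, 11, 12, 13, 1, 10, 6, 14, 15]
Visit 7 → queue [9, 11, 12, 13, 1, 10, 6, 14, 15]
Visit 9 → queue [11, 12, 13, 1, 10, 6, 14, 15]
Visit 11 → queue [12, 13, 1, 10, 6, 14, 15]
Visit 12 → queue [13, 1, 10, 6, 14, 15]
Visit 13; enqueue 8 → queue [1, 10, 6, 14, 15, 8]
Visit 1 → queue [10, 6, 14, 15, 8]
Visit 10 → queue [6, 14, 15, 8]
Visit 6 → queue [14, 15, 8]
Visit 14 → queue [15, 8]
Visit 15 → queue [8]
Visit 8 → queue []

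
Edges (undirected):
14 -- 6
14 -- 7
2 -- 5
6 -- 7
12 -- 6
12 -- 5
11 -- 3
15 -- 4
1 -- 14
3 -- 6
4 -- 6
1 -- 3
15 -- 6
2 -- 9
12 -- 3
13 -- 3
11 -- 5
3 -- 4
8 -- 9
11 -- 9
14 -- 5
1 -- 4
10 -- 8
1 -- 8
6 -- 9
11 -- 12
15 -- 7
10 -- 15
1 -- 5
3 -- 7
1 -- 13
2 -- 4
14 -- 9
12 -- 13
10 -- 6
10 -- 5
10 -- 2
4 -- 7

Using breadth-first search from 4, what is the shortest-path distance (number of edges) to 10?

Level 0: 4
Level 1: 1, 2, 3, 6, 7, 15
Level 2: 5, 8, 9, 10, 11, 12, 13, 14
10 first appears at level 2.

2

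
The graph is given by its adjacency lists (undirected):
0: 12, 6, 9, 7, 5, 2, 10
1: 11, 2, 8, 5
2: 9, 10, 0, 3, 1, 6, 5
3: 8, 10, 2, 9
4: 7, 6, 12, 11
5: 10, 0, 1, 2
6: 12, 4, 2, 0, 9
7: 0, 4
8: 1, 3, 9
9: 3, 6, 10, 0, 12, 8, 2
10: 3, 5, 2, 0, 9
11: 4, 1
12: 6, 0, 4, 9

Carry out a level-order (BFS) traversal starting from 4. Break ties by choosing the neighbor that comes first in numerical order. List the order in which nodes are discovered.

4 -> 6 -> 7 -> 11 -> 12 -> 0 -> 2 -> 9 -> 1 -> 5 -> 10 -> 3 -> 8

Visit 4; enqueue 6, 7, 11, 12 → queue [6, 7, 11, 12]
Visit 6; enqueue 0, 2, 9 → queue [7, 11, 12, 0, 2, 9]
Visit 7 → queue [11, 12, 0, 2, 9]
Visit 11; enqueue 1 → queue [12, 0, 2, 9, 1]
Visit 12 → queue [0, 2, 9, 1]
Visit 0; enqueue 5, 10 → queue [2, 9, 1, 5, 10]
Visit 2; enqueue 3 → queue [9, 1, 5, 10, 3]
Visit 9; enqueue 8 → queue [1, 5, 10, 3, 8]
Visit 1 → queue [5, 10, 3, 8]
Visit 5 → queue [10, 3, 8]
Visit 10 → queue [3, 8]
Visit 3 → queue [8]
Visit 8 → queue []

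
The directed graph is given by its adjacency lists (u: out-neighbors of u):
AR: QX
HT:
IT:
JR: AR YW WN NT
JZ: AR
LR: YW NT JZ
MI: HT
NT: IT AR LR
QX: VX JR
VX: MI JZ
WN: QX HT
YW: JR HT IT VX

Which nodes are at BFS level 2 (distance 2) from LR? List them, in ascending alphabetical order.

Level 0: LR
Level 1: JZ, NT, YW
Level 2: AR, HT, IT, JR, VX
Level 3: MI, QX, WN

AR, HT, IT, JR, VX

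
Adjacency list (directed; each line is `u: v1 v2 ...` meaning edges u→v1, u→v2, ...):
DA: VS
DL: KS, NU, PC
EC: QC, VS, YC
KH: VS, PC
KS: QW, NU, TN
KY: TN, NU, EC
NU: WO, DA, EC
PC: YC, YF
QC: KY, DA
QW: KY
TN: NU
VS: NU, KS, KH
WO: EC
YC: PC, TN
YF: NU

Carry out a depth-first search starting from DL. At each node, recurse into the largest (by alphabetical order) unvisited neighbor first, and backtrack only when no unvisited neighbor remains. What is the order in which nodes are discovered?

DL, PC, YF, NU, WO, EC, YC, TN, VS, KS, QW, KY, KH, QC, DA

Visit DL
DL → PC
PC → YF
YF → NU
NU → WO
WO → EC
EC → YC
YC → TN
EC → VS
VS → KS
KS → QW
QW → KY
VS → KH
EC → QC
QC → DA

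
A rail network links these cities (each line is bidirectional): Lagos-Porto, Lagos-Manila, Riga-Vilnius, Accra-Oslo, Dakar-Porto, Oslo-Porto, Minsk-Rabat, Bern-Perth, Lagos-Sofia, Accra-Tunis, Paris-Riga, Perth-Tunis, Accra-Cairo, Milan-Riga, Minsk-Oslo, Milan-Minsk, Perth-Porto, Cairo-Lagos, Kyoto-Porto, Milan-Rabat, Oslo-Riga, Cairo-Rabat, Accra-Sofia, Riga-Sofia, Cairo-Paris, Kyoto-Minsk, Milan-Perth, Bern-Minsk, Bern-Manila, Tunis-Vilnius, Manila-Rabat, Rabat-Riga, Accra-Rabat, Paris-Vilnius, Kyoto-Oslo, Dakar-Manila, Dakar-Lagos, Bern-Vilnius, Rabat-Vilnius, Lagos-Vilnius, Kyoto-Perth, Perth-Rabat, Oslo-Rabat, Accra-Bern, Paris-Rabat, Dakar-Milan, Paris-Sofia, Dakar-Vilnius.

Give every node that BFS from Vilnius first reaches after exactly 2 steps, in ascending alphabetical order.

Level 0: Vilnius
Level 1: Bern, Dakar, Lagos, Paris, Rabat, Riga, Tunis
Level 2: Accra, Cairo, Manila, Milan, Minsk, Oslo, Perth, Porto, Sofia
Level 3: Kyoto

Accra, Cairo, Manila, Milan, Minsk, Oslo, Perth, Porto, Sofia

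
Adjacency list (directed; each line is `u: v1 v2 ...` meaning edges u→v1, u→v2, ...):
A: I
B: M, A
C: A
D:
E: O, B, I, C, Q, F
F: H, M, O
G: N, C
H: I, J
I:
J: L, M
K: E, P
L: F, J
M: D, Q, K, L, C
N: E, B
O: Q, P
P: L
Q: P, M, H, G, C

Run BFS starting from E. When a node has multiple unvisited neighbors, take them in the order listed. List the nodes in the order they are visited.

Visit E; enqueue O, B, I, C, Q, F → queue [O, B, I, C, Q, F]
Visit O; enqueue P → queue [B, I, C, Q, F, P]
Visit B; enqueue M, A → queue [I, C, Q, F, P, M, A]
Visit I → queue [C, Q, F, P, M, A]
Visit C → queue [Q, F, P, M, A]
Visit Q; enqueue H, G → queue [F, P, M, A, H, G]
Visit F → queue [P, M, A, H, G]
Visit P; enqueue L → queue [M, A, H, G, L]
Visit M; enqueue D, K → queue [A, H, G, L, D, K]
Visit A → queue [H, G, L, D, K]
Visit H; enqueue J → queue [G, L, D, K, J]
Visit G; enqueue N → queue [L, D, K, J, N]
Visit L → queue [D, K, J, N]
Visit D → queue [K, J, N]
Visit K → queue [J, N]
Visit J → queue [N]
Visit N → queue []

E, O, B, I, C, Q, F, P, M, A, H, G, L, D, K, J, N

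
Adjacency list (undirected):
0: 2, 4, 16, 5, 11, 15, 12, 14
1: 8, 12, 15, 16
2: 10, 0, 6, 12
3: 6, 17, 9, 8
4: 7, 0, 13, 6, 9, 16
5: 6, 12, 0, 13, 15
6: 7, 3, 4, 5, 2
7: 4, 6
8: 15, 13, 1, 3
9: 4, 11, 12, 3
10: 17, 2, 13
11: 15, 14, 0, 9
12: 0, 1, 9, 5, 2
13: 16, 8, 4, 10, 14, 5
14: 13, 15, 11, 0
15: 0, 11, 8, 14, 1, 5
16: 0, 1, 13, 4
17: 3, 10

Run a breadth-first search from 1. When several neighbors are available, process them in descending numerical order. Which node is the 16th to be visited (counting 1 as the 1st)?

Visit 1; enqueue 16, 15, 12, 8 → queue [16, 15, 12, 8]
Visit 16; enqueue 13, 4, 0 → queue [15, 12, 8, 13, 4, 0]
Visit 15; enqueue 14, 11, 5 → queue [12, 8, 13, 4, 0, 14, 11, 5]
Visit 12; enqueue 9, 2 → queue [8, 13, 4, 0, 14, 11, 5, 9, 2]
Visit 8; enqueue 3 → queue [13, 4, 0, 14, 11, 5, 9, 2, 3]
Visit 13; enqueue 10 → queue [4, 0, 14, 11, 5, 9, 2, 3, 10]
Visit 4; enqueue 7, 6 → queue [0, 14, 11, 5, 9, 2, 3, 10, 7, 6]
Visit 0 → queue [14, 11, 5, 9, 2, 3, 10, 7, 6]
Visit 14 → queue [11, 5, 9, 2, 3, 10, 7, 6]
Visit 11 → queue [5, 9, 2, 3, 10, 7, 6]
Visit 5 → queue [9, 2, 3, 10, 7, 6]
Visit 9 → queue [2, 3, 10, 7, 6]
Visit 2 → queue [3, 10, 7, 6]
Visit 3; enqueue 17 → queue [10, 7, 6, 17]
Visit 10 → queue [7, 6, 17]
Visit 7 → queue [6, 17]
Visit 6 → queue [17]
Visit 17 → queue []

Visit order: 1, 16, 15, 12, 8, 13, 4, 0, 14, 11, 5, 9, 2, 3, 10, 7, 6, 17

7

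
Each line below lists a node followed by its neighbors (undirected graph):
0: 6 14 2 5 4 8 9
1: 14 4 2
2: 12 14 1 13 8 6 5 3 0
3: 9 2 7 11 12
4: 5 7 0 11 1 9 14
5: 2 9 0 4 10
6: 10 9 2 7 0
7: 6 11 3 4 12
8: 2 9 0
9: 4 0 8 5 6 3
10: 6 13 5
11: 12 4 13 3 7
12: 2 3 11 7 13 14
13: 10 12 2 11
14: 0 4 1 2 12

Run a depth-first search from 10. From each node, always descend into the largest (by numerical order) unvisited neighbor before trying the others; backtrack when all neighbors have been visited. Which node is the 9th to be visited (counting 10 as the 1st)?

9

Visit 10
10 → 13
13 → 12
12 → 14
14 → 4
4 → 11
11 → 7
7 → 6
6 → 9
9 → 8
8 → 2
2 → 5
5 → 0
2 → 3
2 → 1

Visit order: 10, 13, 12, 14, 4, 11, 7, 6, 9, 8, 2, 5, 0, 3, 1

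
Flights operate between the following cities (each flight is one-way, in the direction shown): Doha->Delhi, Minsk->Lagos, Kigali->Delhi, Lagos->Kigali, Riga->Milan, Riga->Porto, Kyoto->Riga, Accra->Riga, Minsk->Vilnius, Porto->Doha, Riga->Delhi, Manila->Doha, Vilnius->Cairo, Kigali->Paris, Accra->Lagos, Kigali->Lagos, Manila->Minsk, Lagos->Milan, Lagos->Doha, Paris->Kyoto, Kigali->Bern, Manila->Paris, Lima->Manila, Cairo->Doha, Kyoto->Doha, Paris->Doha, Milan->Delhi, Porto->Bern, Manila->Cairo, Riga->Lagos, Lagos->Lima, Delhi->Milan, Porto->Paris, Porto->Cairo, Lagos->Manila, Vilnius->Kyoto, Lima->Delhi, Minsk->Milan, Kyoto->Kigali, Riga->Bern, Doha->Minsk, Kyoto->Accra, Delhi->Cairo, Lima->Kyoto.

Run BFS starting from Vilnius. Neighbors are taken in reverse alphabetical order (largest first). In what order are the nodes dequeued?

Vilnius, Kyoto, Cairo, Riga, Kigali, Doha, Accra, Porto, Milan, Lagos, Delhi, Bern, Paris, Minsk, Manila, Lima

Visit Vilnius; enqueue Kyoto, Cairo → queue [Kyoto, Cairo]
Visit Kyoto; enqueue Riga, Kigali, Doha, Accra → queue [Cairo, Riga, Kigali, Doha, Accra]
Visit Cairo → queue [Riga, Kigali, Doha, Accra]
Visit Riga; enqueue Porto, Milan, Lagos, Delhi, Bern → queue [Kigali, Doha, Accra, Porto, Milan, Lagos, Delhi, Bern]
Visit Kigali; enqueue Paris → queue [Doha, Accra, Porto, Milan, Lagos, Delhi, Bern, Paris]
Visit Doha; enqueue Minsk → queue [Accra, Porto, Milan, Lagos, Delhi, Bern, Paris, Minsk]
Visit Accra → queue [Porto, Milan, Lagos, Delhi, Bern, Paris, Minsk]
Visit Porto → queue [Milan, Lagos, Delhi, Bern, Paris, Minsk]
Visit Milan → queue [Lagos, Delhi, Bern, Paris, Minsk]
Visit Lagos; enqueue Manila, Lima → queue [Delhi, Bern, Paris, Minsk, Manila, Lima]
Visit Delhi → queue [Bern, Paris, Minsk, Manila, Lima]
Visit Bern → queue [Paris, Minsk, Manila, Lima]
Visit Paris → queue [Minsk, Manila, Lima]
Visit Minsk → queue [Manila, Lima]
Visit Manila → queue [Lima]
Visit Lima → queue []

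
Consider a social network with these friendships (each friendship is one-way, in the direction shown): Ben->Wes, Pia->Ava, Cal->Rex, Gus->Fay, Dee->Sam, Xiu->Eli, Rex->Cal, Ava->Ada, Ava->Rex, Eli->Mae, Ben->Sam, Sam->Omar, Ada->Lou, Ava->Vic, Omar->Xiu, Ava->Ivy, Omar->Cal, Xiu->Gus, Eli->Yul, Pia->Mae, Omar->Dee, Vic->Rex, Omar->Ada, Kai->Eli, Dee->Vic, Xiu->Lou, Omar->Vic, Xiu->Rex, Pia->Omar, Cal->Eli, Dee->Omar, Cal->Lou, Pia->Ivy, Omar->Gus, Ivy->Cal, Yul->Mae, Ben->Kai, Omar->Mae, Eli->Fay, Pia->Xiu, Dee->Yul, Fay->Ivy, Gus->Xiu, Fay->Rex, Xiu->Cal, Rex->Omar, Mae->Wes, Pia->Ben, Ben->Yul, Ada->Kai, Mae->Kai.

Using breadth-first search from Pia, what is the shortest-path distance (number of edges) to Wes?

2

Level 0: Pia
Level 1: Ava, Ben, Ivy, Mae, Omar, Xiu
Level 2: Ada, Cal, Dee, Eli, Gus, Kai, Lou, Rex, Sam, Vic, Wes, Yul
Level 3: Fay
Wes first appears at level 2.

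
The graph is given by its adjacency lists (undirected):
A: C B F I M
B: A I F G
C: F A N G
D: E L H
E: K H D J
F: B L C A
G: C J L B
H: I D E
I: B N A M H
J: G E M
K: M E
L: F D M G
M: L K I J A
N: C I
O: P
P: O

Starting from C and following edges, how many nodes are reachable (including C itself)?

14

BFS from C visits: C, F, A, N, G, B, L, I, M, J, D, H, K, E
Reachable nodes: 14 of 16 total.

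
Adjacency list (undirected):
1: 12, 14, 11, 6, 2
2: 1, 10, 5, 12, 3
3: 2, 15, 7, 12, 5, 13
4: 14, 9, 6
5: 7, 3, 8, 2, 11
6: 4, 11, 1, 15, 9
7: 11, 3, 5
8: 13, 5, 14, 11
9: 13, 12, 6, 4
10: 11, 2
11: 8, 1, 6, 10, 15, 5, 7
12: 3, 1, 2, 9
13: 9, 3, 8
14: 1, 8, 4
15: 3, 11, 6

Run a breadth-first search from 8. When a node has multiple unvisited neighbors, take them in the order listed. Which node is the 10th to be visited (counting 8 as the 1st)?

1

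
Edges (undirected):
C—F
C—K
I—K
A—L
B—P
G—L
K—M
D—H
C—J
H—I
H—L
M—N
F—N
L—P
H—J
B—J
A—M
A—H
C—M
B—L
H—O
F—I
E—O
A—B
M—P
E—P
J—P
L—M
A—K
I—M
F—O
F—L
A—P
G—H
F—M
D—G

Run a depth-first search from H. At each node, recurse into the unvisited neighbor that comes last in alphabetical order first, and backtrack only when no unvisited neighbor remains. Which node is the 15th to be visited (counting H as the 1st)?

Visit H
H → O
O → F
F → N
N → M
M → P
P → L
L → G
G → D
L → B
B → J
J → C
C → K
K → I
K → A
P → E

Visit order: H, O, F, N, M, P, L, G, D, B, J, C, K, I, A, E

A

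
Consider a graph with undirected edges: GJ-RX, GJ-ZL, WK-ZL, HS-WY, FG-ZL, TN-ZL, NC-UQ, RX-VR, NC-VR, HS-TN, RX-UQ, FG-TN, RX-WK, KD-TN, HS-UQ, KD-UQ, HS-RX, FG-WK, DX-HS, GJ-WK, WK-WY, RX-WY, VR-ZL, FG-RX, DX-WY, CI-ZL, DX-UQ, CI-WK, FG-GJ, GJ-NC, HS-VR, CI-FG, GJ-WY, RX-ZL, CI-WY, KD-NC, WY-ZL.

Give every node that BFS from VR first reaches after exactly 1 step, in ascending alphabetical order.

Level 0: VR
Level 1: HS, NC, RX, ZL
Level 2: CI, DX, FG, GJ, KD, TN, UQ, WK, WY

HS, NC, RX, ZL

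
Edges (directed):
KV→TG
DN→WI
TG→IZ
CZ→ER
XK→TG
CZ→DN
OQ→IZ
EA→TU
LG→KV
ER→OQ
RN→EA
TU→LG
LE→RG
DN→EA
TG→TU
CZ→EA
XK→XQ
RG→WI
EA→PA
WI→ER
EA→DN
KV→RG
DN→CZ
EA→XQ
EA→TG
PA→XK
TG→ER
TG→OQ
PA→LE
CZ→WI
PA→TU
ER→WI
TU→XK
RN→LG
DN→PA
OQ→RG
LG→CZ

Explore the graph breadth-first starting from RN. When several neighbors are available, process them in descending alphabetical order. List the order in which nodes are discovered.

RN, LG, EA, KV, CZ, XQ, TU, TG, PA, DN, RG, WI, ER, XK, OQ, IZ, LE

Visit RN; enqueue LG, EA → queue [LG, EA]
Visit LG; enqueue KV, CZ → queue [EA, KV, CZ]
Visit EA; enqueue XQ, TU, TG, PA, DN → queue [KV, CZ, XQ, TU, TG, PA, DN]
Visit KV; enqueue RG → queue [CZ, XQ, TU, TG, PA, DN, RG]
Visit CZ; enqueue WI, ER → queue [XQ, TU, TG, PA, DN, RG, WI, ER]
Visit XQ → queue [TU, TG, PA, DN, RG, WI, ER]
Visit TU; enqueue XK → queue [TG, PA, DN, RG, WI, ER, XK]
Visit TG; enqueue OQ, IZ → queue [PA, DN, RG, WI, ER, XK, OQ, IZ]
Visit PA; enqueue LE → queue [DN, RG, WI, ER, XK, OQ, IZ, LE]
Visit DN → queue [RG, WI, ER, XK, OQ, IZ, LE]
Visit RG → queue [WI, ER, XK, OQ, IZ, LE]
Visit WI → queue [ER, XK, OQ, IZ, LE]
Visit ER → queue [XK, OQ, IZ, LE]
Visit XK → queue [OQ, IZ, LE]
Visit OQ → queue [IZ, LE]
Visit IZ → queue [LE]
Visit LE → queue []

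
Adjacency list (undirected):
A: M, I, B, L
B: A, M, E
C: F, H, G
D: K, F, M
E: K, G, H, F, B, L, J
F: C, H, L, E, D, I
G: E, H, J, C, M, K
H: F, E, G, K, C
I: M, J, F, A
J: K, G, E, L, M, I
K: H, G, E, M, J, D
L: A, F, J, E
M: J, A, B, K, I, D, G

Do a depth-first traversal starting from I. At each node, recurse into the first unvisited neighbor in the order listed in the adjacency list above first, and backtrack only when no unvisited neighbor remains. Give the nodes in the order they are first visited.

I M J K H F C G E B A L D

Visit I
I → M
M → J
J → K
K → H
H → F
F → C
C → G
G → E
E → B
B → A
A → L
F → D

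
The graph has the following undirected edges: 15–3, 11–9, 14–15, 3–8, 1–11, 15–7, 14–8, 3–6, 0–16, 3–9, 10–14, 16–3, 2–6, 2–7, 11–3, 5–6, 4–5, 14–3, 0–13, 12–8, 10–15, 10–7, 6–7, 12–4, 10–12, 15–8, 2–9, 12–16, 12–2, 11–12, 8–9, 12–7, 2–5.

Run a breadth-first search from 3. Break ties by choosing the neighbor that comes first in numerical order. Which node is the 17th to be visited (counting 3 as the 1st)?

Visit 3; enqueue 6, 8, 9, 11, 14, 15, 16 → queue [6, 8, 9, 11, 14, 15, 16]
Visit 6; enqueue 2, 5, 7 → queue [8, 9, 11, 14, 15, 16, 2, 5, 7]
Visit 8; enqueue 12 → queue [9, 11, 14, 15, 16, 2, 5, 7, 12]
Visit 9 → queue [11, 14, 15, 16, 2, 5, 7, 12]
Visit 11; enqueue 1 → queue [14, 15, 16, 2, 5, 7, 12, 1]
Visit 14; enqueue 10 → queue [15, 16, 2, 5, 7, 12, 1, 10]
Visit 15 → queue [16, 2, 5, 7, 12, 1, 10]
Visit 16; enqueue 0 → queue [2, 5, 7, 12, 1, 10, 0]
Visit 2 → queue [5, 7, 12, 1, 10, 0]
Visit 5; enqueue 4 → queue [7, 12, 1, 10, 0, 4]
Visit 7 → queue [12, 1, 10, 0, 4]
Visit 12 → queue [1, 10, 0, 4]
Visit 1 → queue [10, 0, 4]
Visit 10 → queue [0, 4]
Visit 0; enqueue 13 → queue [4, 13]
Visit 4 → queue [13]
Visit 13 → queue []

Visit order: 3, 6, 8, 9, 11, 14, 15, 16, 2, 5, 7, 12, 1, 10, 0, 4, 13

13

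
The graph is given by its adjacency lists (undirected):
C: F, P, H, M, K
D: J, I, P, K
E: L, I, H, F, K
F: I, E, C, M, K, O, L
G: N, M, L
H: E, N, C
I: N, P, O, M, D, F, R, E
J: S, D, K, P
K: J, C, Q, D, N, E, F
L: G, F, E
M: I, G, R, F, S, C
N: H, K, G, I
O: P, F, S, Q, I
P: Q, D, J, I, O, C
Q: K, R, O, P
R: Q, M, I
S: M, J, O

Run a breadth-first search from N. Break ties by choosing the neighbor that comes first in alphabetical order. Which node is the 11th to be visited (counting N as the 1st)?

F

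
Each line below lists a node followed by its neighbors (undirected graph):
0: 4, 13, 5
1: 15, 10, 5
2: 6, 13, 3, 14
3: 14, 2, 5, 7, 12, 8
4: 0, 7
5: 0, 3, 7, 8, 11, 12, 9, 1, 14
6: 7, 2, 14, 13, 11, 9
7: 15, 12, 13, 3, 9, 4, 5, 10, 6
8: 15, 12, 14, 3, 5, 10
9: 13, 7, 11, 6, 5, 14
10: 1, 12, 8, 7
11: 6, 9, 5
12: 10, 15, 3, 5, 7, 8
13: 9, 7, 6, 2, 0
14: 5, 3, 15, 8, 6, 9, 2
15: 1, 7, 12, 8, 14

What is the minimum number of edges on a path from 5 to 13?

Level 0: 5
Level 1: 0, 1, 3, 7, 8, 9, 11, 12, 14
Level 2: 2, 4, 6, 10, 13, 15
13 first appears at level 2.

2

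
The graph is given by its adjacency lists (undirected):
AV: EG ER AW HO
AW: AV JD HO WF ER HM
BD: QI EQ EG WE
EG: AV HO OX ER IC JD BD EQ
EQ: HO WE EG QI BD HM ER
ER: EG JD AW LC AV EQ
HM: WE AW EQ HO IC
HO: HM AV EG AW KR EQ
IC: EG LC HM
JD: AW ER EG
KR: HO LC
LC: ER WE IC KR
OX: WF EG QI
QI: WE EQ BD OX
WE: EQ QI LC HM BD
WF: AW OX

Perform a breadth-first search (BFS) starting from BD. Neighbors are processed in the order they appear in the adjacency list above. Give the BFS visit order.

Visit BD; enqueue QI, EQ, EG, WE → queue [QI, EQ, EG, WE]
Visit QI; enqueue OX → queue [EQ, EG, WE, OX]
Visit EQ; enqueue HO, HM, ER → queue [EG, WE, OX, HO, HM, ER]
Visit EG; enqueue AV, IC, JD → queue [WE, OX, HO, HM, ER, AV, IC, JD]
Visit WE; enqueue LC → queue [OX, HO, HM, ER, AV, IC, JD, LC]
Visit OX; enqueue WF → queue [HO, HM, ER, AV, IC, JD, LC, WF]
Visit HO; enqueue AW, KR → queue [HM, ER, AV, IC, JD, LC, WF, AW, KR]
Visit HM → queue [ER, AV, IC, JD, LC, WF, AW, KR]
Visit ER → queue [AV, IC, JD, LC, WF, AW, KR]
Visit AV → queue [IC, JD, LC, WF, AW, KR]
Visit IC → queue [JD, LC, WF, AW, KR]
Visit JD → queue [LC, WF, AW, KR]
Visit LC → queue [WF, AW, KR]
Visit WF → queue [AW, KR]
Visit AW → queue [KR]
Visit KR → queue []

BD → QI → EQ → EG → WE → OX → HO → HM → ER → AV → IC → JD → LC → WF → AW → KR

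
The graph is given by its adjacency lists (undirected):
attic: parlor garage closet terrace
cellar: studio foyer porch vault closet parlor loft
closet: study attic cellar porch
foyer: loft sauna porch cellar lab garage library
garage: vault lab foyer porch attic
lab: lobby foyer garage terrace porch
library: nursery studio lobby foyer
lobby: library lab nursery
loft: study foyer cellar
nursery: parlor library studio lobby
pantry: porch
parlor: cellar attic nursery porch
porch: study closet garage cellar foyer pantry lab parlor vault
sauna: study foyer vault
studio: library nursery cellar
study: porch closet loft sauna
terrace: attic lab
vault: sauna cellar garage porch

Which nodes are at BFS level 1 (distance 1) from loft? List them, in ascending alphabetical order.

Level 0: loft
Level 1: cellar, foyer, study
Level 2: closet, garage, lab, library, parlor, porch, sauna, studio, vault
Level 3: attic, lobby, nursery, pantry, terrace

cellar, foyer, study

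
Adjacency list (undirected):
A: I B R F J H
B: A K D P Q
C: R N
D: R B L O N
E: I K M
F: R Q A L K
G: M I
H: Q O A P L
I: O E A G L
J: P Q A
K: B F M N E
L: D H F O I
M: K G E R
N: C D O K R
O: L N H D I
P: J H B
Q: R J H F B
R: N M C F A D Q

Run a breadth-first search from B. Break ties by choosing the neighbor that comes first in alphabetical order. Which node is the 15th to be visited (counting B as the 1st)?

E

Visit B; enqueue A, D, K, P, Q → queue [A, D, K, P, Q]
Visit A; enqueue F, H, I, J, R → queue [D, K, P, Q, F, H, I, J, R]
Visit D; enqueue L, N, O → queue [K, P, Q, F, H, I, J, R, L, N, O]
Visit K; enqueue E, M → queue [P, Q, F, H, I, J, R, L, N, O, E, M]
Visit P → queue [Q, F, H, I, J, R, L, N, O, E, M]
Visit Q → queue [F, H, I, J, R, L, N, O, E, M]
Visit F → queue [H, I, J, R, L, N, O, E, M]
Visit H → queue [I, J, R, L, N, O, E, M]
Visit I; enqueue G → queue [J, R, L, N, O, E, M, G]
Visit J → queue [R, L, N, O, E, M, G]
Visit R; enqueue C → queue [L, N, O, E, M, G, C]
Visit L → queue [N, O, E, M, G, C]
Visit N → queue [O, E, M, G, C]
Visit O → queue [E, M, G, C]
Visit E → queue [M, G, C]
Visit M → queue [G, C]
Visit G → queue [C]
Visit C → queue []

Visit order: B, A, D, K, P, Q, F, H, I, J, R, L, N, O, E, M, G, C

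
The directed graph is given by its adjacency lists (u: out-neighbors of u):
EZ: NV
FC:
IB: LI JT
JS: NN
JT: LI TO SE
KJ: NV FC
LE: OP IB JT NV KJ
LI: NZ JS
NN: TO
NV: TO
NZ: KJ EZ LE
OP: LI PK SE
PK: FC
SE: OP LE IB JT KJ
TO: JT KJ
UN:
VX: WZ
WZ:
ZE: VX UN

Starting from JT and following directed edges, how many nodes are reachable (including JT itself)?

15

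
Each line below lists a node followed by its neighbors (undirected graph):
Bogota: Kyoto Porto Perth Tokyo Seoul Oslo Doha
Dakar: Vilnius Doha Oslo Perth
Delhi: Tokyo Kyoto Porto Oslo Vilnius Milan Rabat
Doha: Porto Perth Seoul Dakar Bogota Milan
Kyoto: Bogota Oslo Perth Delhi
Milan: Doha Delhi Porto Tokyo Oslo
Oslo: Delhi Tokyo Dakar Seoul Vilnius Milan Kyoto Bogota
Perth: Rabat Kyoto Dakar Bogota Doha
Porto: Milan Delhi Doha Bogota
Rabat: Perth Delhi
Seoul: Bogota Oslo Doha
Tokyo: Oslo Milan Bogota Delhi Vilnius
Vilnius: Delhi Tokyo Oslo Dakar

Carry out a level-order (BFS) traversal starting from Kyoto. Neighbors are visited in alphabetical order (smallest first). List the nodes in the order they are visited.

Kyoto → Bogota → Delhi → Oslo → Perth → Doha → Porto → Seoul → Tokyo → Milan → Rabat → Vilnius → Dakar

Visit Kyoto; enqueue Bogota, Delhi, Oslo, Perth → queue [Bogota, Delhi, Oslo, Perth]
Visit Bogota; enqueue Doha, Porto, Seoul, Tokyo → queue [Delhi, Oslo, Perth, Doha, Porto, Seoul, Tokyo]
Visit Delhi; enqueue Milan, Rabat, Vilnius → queue [Oslo, Perth, Doha, Porto, Seoul, Tokyo, Milan, Rabat, Vilnius]
Visit Oslo; enqueue Dakar → queue [Perth, Doha, Porto, Seoul, Tokyo, Milan, Rabat, Vilnius, Dakar]
Visit Perth → queue [Doha, Porto, Seoul, Tokyo, Milan, Rabat, Vilnius, Dakar]
Visit Doha → queue [Porto, Seoul, Tokyo, Milan, Rabat, Vilnius, Dakar]
Visit Porto → queue [Seoul, Tokyo, Milan, Rabat, Vilnius, Dakar]
Visit Seoul → queue [Tokyo, Milan, Rabat, Vilnius, Dakar]
Visit Tokyo → queue [Milan, Rabat, Vilnius, Dakar]
Visit Milan → queue [Rabat, Vilnius, Dakar]
Visit Rabat → queue [Vilnius, Dakar]
Visit Vilnius → queue [Dakar]
Visit Dakar → queue []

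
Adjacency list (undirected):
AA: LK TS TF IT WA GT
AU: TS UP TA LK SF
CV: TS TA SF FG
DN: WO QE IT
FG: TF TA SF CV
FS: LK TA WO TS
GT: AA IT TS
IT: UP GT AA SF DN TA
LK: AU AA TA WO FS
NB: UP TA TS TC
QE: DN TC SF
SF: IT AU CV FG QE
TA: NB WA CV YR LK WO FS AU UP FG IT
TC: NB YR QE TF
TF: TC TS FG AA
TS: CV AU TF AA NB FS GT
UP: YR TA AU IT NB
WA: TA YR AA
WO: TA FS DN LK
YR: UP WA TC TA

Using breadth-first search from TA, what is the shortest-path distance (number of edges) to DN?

Level 0: TA
Level 1: AU, CV, FG, FS, IT, LK, NB, UP, WA, WO, YR
Level 2: AA, DN, GT, SF, TC, TF, TS
Level 3: QE
DN first appears at level 2.

2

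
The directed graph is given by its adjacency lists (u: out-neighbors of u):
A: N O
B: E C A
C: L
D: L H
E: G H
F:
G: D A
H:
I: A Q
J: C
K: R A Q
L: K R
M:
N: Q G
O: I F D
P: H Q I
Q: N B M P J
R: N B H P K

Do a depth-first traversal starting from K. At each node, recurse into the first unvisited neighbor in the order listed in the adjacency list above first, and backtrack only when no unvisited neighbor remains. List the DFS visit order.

Visit K
K → R
R → N
N → Q
Q → B
B → E
E → G
G → D
D → L
D → H
G → A
A → O
O → I
O → F
B → C
Q → M
Q → P
Q → J

K -> R -> N -> Q -> B -> E -> G -> D -> L -> H -> A -> O -> I -> F -> C -> M -> P -> J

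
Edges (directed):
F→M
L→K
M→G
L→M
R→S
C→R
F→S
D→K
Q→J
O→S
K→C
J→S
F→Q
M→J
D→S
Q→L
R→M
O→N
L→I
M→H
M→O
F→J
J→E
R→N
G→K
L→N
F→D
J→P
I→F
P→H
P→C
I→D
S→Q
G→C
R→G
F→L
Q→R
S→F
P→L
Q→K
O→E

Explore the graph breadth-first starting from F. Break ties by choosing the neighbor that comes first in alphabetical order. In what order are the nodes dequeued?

Visit F; enqueue D, J, L, M, Q, S → queue [D, J, L, M, Q, S]
Visit D; enqueue K → queue [J, L, M, Q, S, K]
Visit J; enqueue E, P → queue [L, M, Q, S, K, E, P]
Visit L; enqueue I, N → queue [M, Q, S, K, E, P, I, N]
Visit M; enqueue G, H, O → queue [Q, S, K, E, P, I, N, G, H, O]
Visit Q; enqueue R → queue [S, K, E, P, I, N, G, H, O, R]
Visit S → queue [K, E, P, I, N, G, H, O, R]
Visit K; enqueue C → queue [E, P, I, N, G, H, O, R, C]
Visit E → queue [P, I, N, G, H, O, R, C]
Visit P → queue [I, N, G, H, O, R, C]
Visit I → queue [N, G, H, O, R, C]
Visit N → queue [G, H, O, R, C]
Visit G → queue [H, O, R, C]
Visit H → queue [O, R, C]
Visit O → queue [R, C]
Visit R → queue [C]
Visit C → queue []

F -> D -> J -> L -> M -> Q -> S -> K -> E -> P -> I -> N -> G -> H -> O -> R -> C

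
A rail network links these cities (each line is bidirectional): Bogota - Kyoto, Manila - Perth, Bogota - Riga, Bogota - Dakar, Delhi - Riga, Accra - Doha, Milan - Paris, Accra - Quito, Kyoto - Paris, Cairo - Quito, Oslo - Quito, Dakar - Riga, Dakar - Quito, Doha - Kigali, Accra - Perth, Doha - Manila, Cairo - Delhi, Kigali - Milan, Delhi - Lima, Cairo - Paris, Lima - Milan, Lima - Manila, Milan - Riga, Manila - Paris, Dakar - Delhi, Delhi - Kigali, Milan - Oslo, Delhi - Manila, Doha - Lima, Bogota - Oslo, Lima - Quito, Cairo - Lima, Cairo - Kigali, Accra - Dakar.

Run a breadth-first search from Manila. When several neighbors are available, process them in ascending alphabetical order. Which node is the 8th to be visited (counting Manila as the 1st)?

Dakar

Visit Manila; enqueue Delhi, Doha, Lima, Paris, Perth → queue [Delhi, Doha, Lima, Paris, Perth]
Visit Delhi; enqueue Cairo, Dakar, Kigali, Riga → queue [Doha, Lima, Paris, Perth, Cairo, Dakar, Kigali, Riga]
Visit Doha; enqueue Accra → queue [Lima, Paris, Perth, Cairo, Dakar, Kigali, Riga, Accra]
Visit Lima; enqueue Milan, Quito → queue [Paris, Perth, Cairo, Dakar, Kigali, Riga, Accra, Milan, Quito]
Visit Paris; enqueue Kyoto → queue [Perth, Cairo, Dakar, Kigali, Riga, Accra, Milan, Quito, Kyoto]
Visit Perth → queue [Cairo, Dakar, Kigali, Riga, Accra, Milan, Quito, Kyoto]
Visit Cairo → queue [Dakar, Kigali, Riga, Accra, Milan, Quito, Kyoto]
Visit Dakar; enqueue Bogota → queue [Kigali, Riga, Accra, Milan, Quito, Kyoto, Bogota]
Visit Kigali → queue [Riga, Accra, Milan, Quito, Kyoto, Bogota]
Visit Riga → queue [Accra, Milan, Quito, Kyoto, Bogota]
Visit Accra → queue [Milan, Quito, Kyoto, Bogota]
Visit Milan; enqueue Oslo → queue [Quito, Kyoto, Bogota, Oslo]
Visit Quito → queue [Kyoto, Bogota, Oslo]
Visit Kyoto → queue [Bogota, Oslo]
Visit Bogota → queue [Oslo]
Visit Oslo → queue []

Visit order: Manila, Delhi, Doha, Lima, Paris, Perth, Cairo, Dakar, Kigali, Riga, Accra, Milan, Quito, Kyoto, Bogota, Oslo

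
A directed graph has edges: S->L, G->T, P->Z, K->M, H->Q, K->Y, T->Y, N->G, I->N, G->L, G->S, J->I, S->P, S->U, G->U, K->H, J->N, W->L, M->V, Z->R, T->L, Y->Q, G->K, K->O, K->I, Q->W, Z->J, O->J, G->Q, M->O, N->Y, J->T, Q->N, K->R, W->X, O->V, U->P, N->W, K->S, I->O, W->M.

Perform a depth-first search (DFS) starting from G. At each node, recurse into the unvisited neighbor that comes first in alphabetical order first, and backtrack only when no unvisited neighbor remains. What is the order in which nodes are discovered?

G → K → H → Q → N → W → L → M → O → J → I → T → Y → V → X → R → S → P → Z → U

Visit G
G → K
K → H
H → Q
Q → N
N → W
W → L
W → M
M → O
O → J
J → I
J → T
T → Y
O → V
W → X
K → R
K → S
S → P
P → Z
S → U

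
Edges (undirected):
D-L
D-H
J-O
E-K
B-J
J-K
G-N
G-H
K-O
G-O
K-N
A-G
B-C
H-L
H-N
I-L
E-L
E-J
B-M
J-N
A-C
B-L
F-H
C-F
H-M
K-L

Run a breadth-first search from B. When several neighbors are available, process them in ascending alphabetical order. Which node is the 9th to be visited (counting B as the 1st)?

Visit B; enqueue C, J, L, M → queue [C, J, L, M]
Visit C; enqueue A, F → queue [J, L, M, A, F]
Visit J; enqueue E, K, N, O → queue [L, M, A, F, E, K, N, O]
Visit L; enqueue D, H, I → queue [M, A, F, E, K, N, O, D, H, I]
Visit M → queue [A, F, E, K, N, O, D, H, I]
Visit A; enqueue G → queue [F, E, K, N, O, D, H, I, G]
Visit F → queue [E, K, N, O, D, H, I, G]
Visit E → queue [K, N, O, D, H, I, G]
Visit K → queue [N, O, D, H, I, G]
Visit N → queue [O, D, H, I, G]
Visit O → queue [D, H, I, G]
Visit D → queue [H, I, G]
Visit H → queue [I, G]
Visit I → queue [G]
Visit G → queue []

Visit order: B, C, J, L, M, A, F, E, K, N, O, D, H, I, G

K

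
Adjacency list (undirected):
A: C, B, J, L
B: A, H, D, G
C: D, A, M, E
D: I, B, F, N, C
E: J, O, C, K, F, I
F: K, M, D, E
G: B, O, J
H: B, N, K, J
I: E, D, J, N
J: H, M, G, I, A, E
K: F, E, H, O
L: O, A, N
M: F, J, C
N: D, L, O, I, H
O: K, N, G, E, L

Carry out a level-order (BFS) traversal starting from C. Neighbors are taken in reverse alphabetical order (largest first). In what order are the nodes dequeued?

C -> M -> E -> D -> A -> J -> F -> O -> K -> I -> N -> B -> L -> H -> G

Visit C; enqueue M, E, D, A → queue [M, E, D, A]
Visit M; enqueue J, F → queue [E, D, A, J, F]
Visit E; enqueue O, K, I → queue [D, A, J, F, O, K, I]
Visit D; enqueue N, B → queue [A, J, F, O, K, I, N, B]
Visit A; enqueue L → queue [J, F, O, K, I, N, B, L]
Visit J; enqueue H, G → queue [F, O, K, I, N, B, L, H, G]
Visit F → queue [O, K, I, N, B, L, H, G]
Visit O → queue [K, I, N, B, L, H, G]
Visit K → queue [I, N, B, L, H, G]
Visit I → queue [N, B, L, H, G]
Visit N → queue [B, L, H, G]
Visit B → queue [L, H, G]
Visit L → queue [H, G]
Visit H → queue [G]
Visit G → queue []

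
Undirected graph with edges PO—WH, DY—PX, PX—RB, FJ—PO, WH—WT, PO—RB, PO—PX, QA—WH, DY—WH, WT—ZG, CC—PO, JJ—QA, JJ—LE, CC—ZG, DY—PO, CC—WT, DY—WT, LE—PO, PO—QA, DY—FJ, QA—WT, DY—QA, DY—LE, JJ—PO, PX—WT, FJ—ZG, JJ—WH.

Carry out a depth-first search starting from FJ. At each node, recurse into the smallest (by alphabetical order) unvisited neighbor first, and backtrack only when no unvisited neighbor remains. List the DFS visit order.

Visit FJ
FJ → DY
DY → LE
LE → JJ
JJ → PO
PO → CC
CC → WT
WT → PX
PX → RB
WT → QA
QA → WH
WT → ZG

FJ DY LE JJ PO CC WT PX RB QA WH ZG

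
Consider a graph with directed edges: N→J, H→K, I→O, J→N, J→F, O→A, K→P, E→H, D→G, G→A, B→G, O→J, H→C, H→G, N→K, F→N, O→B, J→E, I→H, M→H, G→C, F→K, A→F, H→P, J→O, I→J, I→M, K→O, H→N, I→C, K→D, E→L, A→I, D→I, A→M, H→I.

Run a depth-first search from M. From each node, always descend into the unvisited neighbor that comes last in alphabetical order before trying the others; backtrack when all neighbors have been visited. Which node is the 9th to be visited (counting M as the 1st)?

Visit M
M → H
H → P
H → N
N → K
K → O
O → J
J → F
J → E
E → L
O → B
B → G
G → C
G → A
A → I
K → D

Visit order: M, H, P, N, K, O, J, F, E, L, B, G, C, A, I, D

E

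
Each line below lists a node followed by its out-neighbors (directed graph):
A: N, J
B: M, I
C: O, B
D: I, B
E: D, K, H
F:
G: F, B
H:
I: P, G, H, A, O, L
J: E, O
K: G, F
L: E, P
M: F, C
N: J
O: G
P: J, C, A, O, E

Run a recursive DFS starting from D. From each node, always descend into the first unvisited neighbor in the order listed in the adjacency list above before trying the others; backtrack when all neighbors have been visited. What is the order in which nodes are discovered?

Visit D
D → I
I → P
P → J
J → E
E → K
K → G
G → F
G → B
B → M
M → C
C → O
E → H
P → A
A → N
I → L

D → I → P → J → E → K → G → F → B → M → C → O → H → A → N → L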